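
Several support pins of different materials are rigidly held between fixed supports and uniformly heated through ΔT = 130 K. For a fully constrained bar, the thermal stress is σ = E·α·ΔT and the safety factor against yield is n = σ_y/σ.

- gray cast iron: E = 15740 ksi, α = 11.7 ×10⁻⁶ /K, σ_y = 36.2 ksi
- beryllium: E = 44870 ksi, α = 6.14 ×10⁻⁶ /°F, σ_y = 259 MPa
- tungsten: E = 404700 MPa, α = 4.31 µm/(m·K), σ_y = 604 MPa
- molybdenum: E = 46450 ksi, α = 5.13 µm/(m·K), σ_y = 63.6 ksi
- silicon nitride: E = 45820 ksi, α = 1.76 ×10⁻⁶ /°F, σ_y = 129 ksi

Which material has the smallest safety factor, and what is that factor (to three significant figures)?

With everything in SI (GPa, ×10⁻⁶/K, MPa):
  gray cast iron: E = 108.5, α = 11.7, σ_y = 249.6 → σ = 165 MPa, n = 1.51
  beryllium: E = 309.4, α = 11.1, σ_y = 259.0 → σ = 444 MPa, n = 0.583
  tungsten: E = 404.7, α = 4.31, σ_y = 604.0 → σ = 227 MPa, n = 2.66
  molybdenum: E = 320.3, α = 5.13, σ_y = 438.5 → σ = 214 MPa, n = 2.05
  silicon nitride: E = 315.9, α = 3.17, σ_y = 889.4 → σ = 130 MPa, n = 6.84
Smallest n: beryllium with n = 0.583.

beryllium, n = 0.583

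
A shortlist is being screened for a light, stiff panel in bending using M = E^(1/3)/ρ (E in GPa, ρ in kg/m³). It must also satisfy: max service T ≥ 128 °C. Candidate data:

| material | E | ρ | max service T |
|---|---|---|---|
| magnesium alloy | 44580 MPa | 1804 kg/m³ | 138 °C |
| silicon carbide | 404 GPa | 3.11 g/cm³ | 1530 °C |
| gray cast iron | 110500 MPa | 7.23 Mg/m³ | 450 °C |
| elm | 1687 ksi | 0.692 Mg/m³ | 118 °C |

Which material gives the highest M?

silicon carbide

Screen on constraints: max service T ≥ 128 °C. Survivors: magnesium alloy, silicon carbide, gray cast iron.
Convert each candidate to consistent units, then evaluate M:
  magnesium alloy: E = 44.58 GPa, ρ = 1804 kg/m³
  silicon carbide: E = 404.0 GPa, ρ = 3110 kg/m³
  gray cast iron: E = 110.5 GPa, ρ = 7230 kg/m³
  silicon carbide: M = 2.38×10⁻³
  magnesium alloy: M = 1.97×10⁻³
  gray cast iron: M = 0.664×10⁻³
Silicon carbide has the largest M.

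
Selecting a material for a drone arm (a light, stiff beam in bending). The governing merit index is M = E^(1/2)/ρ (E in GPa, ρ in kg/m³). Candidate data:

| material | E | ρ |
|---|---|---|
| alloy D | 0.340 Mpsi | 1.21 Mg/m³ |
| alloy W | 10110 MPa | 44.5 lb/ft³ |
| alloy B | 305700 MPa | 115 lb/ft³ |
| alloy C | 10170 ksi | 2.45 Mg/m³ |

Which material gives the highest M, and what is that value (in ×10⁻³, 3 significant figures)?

alloy B, M = 9.49×10⁻³

Putting every candidate on a common basis:
  alloy D: E = 2.344 GPa, ρ = 1210 kg/m³
  alloy W: E = 10.11 GPa, ρ = 712.8 kg/m³
  alloy B: E = 305.7 GPa, ρ = 1842 kg/m³
  alloy C: E = 70.12 GPa, ρ = 2450 kg/m³
  alloy B: M = 9.49×10⁻³
  alloy W: M = 4.46×10⁻³
  alloy C: M = 3.42×10⁻³
  alloy D: M = 1.27×10⁻³
Alloy B ranks first.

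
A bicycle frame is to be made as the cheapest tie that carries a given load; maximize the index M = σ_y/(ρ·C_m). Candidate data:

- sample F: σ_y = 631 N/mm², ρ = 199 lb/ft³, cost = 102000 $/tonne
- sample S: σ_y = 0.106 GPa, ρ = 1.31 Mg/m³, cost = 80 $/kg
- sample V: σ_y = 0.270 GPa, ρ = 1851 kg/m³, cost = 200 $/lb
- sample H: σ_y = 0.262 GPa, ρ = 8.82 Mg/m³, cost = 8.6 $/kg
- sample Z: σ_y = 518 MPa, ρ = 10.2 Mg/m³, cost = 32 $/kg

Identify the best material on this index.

In SI units:
  sample F: σ_y = 631.0 MPa, ρ = 3188 kg/m³, cost = 102.0 $/kg
  sample S: σ_y = 106.0 MPa, ρ = 1310 kg/m³, cost = 80.00 $/kg
  sample V: σ_y = 270.0 MPa, ρ = 1851 kg/m³, cost = 440.9 $/kg
  sample H: σ_y = 262.0 MPa, ρ = 8820 kg/m³, cost = 8.600 $/kg
  sample Z: σ_y = 518.0 MPa, ρ = 10200 kg/m³, cost = 32.00 $/kg
  sample H: M = 3.45 kN·m per $
  sample F: M = 1.94 kN·m per $
  sample Z: M = 1.59 kN·m per $
  sample S: M = 1.01 kN·m per $
  sample V: M = 0.331 kN·m per $
Sample H ranks first.

sample H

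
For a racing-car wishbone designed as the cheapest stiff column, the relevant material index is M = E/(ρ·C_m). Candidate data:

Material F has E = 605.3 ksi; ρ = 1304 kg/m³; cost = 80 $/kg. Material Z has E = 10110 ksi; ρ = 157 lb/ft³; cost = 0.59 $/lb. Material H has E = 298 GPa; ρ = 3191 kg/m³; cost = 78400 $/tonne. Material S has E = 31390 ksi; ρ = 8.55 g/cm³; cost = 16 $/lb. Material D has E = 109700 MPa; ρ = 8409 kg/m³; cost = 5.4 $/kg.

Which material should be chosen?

material Z

After converting to SI:
  material F: E = 4.173 GPa, ρ = 1304 kg/m³, cost = 80.00 $/kg
  material Z: E = 69.71 GPa, ρ = 2515 kg/m³, cost = 1.301 $/kg
  material H: E = 298.0 GPa, ρ = 3191 kg/m³, cost = 78.40 $/kg
  material S: E = 216.4 GPa, ρ = 8550 kg/m³, cost = 35.27 $/kg
  material D: E = 109.7 GPa, ρ = 8409 kg/m³, cost = 5.400 $/kg
  material Z: M = 21.3 MN·m per $
  material D: M = 2.42 MN·m per $
  material H: M = 1.19 MN·m per $
  material S: M = 0.718 MN·m per $
  material F: M = 0.0400 MN·m per $
Material Z ranks first.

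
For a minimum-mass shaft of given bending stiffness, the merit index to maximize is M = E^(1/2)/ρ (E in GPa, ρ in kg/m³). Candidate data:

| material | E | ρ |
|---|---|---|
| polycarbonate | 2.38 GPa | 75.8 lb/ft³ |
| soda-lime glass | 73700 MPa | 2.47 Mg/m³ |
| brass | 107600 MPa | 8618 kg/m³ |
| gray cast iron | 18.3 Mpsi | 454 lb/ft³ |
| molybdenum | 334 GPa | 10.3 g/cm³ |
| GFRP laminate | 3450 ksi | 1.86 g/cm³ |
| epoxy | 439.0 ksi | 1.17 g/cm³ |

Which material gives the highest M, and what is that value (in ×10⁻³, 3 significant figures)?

Putting every candidate on a common basis:
  polycarbonate: E = 2.380 GPa, ρ = 1214 kg/m³
  soda-lime glass: E = 73.70 GPa, ρ = 2470 kg/m³
  brass: E = 107.6 GPa, ρ = 8618 kg/m³
  gray cast iron: E = 126.2 GPa, ρ = 7272 kg/m³
  molybdenum: E = 334.0 GPa, ρ = 10300 kg/m³
  GFRP laminate: E = 23.79 GPa, ρ = 1860 kg/m³
  epoxy: E = 3.027 GPa, ρ = 1170 kg/m³
  soda-lime glass: M = 3.48×10⁻³
  GFRP laminate: M = 2.62×10⁻³
  molybdenum: M = 1.77×10⁻³
  gray cast iron: M = 1.54×10⁻³
  epoxy: M = 1.49×10⁻³
  polycarbonate: M = 1.27×10⁻³
  brass: M = 1.20×10⁻³
Highest index: soda-lime glass.

soda-lime glass, M = 3.48×10⁻³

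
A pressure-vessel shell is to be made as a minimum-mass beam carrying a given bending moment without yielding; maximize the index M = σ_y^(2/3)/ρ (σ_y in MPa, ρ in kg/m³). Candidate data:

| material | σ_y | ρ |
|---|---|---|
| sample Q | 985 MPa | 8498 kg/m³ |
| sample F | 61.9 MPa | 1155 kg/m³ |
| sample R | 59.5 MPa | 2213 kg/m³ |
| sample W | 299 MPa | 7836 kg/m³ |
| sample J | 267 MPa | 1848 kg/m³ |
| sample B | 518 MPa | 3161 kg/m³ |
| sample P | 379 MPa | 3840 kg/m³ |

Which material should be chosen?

sample J

Per-candidate index values:
  sample J: M = 22.4×10⁻³
  sample B: M = 20.4×10⁻³
  sample P: M = 13.6×10⁻³
  sample F: M = 13.5×10⁻³
  sample Q: M = 11.6×10⁻³
  sample R: M = 6.89×10⁻³
  sample W: M = 5.71×10⁻³
Sample J ranks first.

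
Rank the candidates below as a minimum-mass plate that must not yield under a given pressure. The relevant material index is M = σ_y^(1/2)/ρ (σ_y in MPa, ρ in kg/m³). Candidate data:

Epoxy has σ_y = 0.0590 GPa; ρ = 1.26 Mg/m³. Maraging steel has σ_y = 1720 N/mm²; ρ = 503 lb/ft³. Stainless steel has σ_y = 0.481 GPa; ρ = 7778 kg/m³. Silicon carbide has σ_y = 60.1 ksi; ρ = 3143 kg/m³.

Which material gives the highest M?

silicon carbide

Putting every candidate on a common basis:
  epoxy: σ_y = 59.00 MPa, ρ = 1260 kg/m³
  maraging steel: σ_y = 1720 MPa, ρ = 8057 kg/m³
  stainless steel: σ_y = 481.0 MPa, ρ = 7778 kg/m³
  silicon carbide: σ_y = 414.4 MPa, ρ = 3143 kg/m³
  silicon carbide: M = 6.48×10⁻³
  epoxy: M = 6.10×10⁻³
  maraging steel: M = 5.15×10⁻³
  stainless steel: M = 2.82×10⁻³
Silicon carbide ranks first.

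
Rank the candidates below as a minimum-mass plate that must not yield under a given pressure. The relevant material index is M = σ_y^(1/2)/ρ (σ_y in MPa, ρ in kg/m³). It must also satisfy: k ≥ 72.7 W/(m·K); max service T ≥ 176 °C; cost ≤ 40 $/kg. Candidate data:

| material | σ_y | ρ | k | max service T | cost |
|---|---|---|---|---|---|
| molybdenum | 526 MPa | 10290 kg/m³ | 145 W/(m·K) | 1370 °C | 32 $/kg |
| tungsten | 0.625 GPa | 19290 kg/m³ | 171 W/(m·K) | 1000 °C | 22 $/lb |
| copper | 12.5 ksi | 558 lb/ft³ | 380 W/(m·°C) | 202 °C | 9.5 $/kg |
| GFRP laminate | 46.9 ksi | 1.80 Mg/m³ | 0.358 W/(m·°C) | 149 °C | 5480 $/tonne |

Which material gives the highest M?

Screen on constraints: k ≥ 72.7 W/(m·K); max service T ≥ 176 °C; cost ≤ 40 $/kg. Survivors: molybdenum, copper.
Putting every candidate on a common basis:
  molybdenum: σ_y = 526.0 MPa, ρ = 10290 kg/m³
  copper: σ_y = 86.18 MPa, ρ = 8938 kg/m³
  molybdenum: M = 2.23×10⁻³
  copper: M = 1.04×10⁻³
Molybdenum has the largest M.

molybdenum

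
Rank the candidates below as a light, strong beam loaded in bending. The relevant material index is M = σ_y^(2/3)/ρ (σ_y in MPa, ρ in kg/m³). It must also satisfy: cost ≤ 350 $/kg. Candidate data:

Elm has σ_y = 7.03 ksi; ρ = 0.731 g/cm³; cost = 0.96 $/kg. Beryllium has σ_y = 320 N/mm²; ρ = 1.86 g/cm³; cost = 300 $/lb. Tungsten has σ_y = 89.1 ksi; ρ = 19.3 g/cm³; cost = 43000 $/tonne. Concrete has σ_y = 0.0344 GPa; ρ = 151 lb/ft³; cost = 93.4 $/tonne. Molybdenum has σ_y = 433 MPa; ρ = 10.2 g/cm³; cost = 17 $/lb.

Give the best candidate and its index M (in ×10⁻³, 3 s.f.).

Screen on constraints: cost ≤ 350 $/kg. Survivors: elm, tungsten, concrete, molybdenum.
Convert each candidate to consistent units, then evaluate M:
  elm: σ_y = 48.47 MPa, ρ = 731.0 kg/m³
  tungsten: σ_y = 614.3 MPa, ρ = 19300 kg/m³
  concrete: σ_y = 34.40 MPa, ρ = 2419 kg/m³
  molybdenum: σ_y = 433.0 MPa, ρ = 10200 kg/m³
  elm: M = 18.2×10⁻³
  molybdenum: M = 5.61×10⁻³
  concrete: M = 4.37×10⁻³
  tungsten: M = 3.74×10⁻³
Elm ranks first.

elm, M = 18.2×10⁻³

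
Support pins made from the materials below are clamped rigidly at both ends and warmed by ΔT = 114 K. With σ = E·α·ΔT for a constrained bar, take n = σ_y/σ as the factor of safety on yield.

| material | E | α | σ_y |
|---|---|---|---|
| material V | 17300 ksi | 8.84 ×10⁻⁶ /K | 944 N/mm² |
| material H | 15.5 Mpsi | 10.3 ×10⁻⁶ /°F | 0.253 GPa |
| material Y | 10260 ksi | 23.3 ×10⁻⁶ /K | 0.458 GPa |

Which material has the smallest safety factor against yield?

Converting E to GPa, α to ×10⁻⁶/K, σ_y to MPa, then σ and n for each:
  material V: E = 119.3, α = 8.84, σ_y = 944.0 → σ = 120 MPa, n = 7.85
  material H: E = 106.9, α = 18.5, σ_y = 253.0 → σ = 226 MPa, n = 1.12
  material Y: E = 70.74, α = 23.3, σ_y = 458.0 → σ = 188 MPa, n = 2.44
Smallest n: material H with n = 1.12.

material H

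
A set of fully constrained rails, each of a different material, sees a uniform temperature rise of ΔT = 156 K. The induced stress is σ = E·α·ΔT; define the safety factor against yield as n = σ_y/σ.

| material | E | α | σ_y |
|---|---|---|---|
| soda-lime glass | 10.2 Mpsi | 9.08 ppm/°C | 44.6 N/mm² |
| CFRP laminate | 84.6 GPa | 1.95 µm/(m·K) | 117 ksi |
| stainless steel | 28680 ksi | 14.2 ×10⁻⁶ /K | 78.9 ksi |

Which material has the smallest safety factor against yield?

soda-lime glass

In consistent units (E in GPa, α in ×10⁻⁶/K, σ_y in MPa):
  soda-lime glass: E = 70.33, α = 9.08, σ_y = 44.60 → σ = 99.6 MPa, n = 0.448
  CFRP laminate: E = 84.60, α = 1.95, σ_y = 806.7 → σ = 25.7 MPa, n = 31.3
  stainless steel: E = 197.7, α = 14.2, σ_y = 544.0 → σ = 438 MPa, n = 1.24
Soda-lime glass has the lowest safety factor, n = 0.448.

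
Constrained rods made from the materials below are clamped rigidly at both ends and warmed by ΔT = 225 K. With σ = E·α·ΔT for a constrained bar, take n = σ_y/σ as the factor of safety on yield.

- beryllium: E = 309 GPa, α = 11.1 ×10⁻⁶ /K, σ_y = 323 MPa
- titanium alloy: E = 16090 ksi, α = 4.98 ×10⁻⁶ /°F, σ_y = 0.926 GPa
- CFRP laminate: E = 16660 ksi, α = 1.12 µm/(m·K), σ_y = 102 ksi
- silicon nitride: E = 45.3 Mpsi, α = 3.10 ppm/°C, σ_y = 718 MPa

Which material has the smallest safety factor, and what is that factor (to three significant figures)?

beryllium, n = 0.419

With everything in SI (GPa, ×10⁻⁶/K, MPa):
  beryllium: E = 309.0, α = 11.1, σ_y = 323.0 → σ = 772 MPa, n = 0.419
  titanium alloy: E = 110.9, α = 8.96, σ_y = 926.0 → σ = 224 MPa, n = 4.14
  CFRP laminate: E = 114.9, α = 1.12, σ_y = 703.3 → σ = 28.9 MPa, n = 24.3
  silicon nitride: E = 312.3, α = 3.10, σ_y = 718.0 → σ = 218 MPa, n = 3.30
The minimum is beryllium at n = 0.419.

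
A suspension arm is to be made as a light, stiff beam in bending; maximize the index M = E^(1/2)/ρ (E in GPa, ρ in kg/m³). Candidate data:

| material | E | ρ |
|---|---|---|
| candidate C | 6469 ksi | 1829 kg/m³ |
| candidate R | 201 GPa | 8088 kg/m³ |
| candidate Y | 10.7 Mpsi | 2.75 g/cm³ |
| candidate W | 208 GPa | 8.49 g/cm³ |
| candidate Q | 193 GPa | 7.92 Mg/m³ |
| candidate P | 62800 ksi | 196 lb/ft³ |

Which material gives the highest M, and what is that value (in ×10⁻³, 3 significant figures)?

candidate P, M = 6.63×10⁻³

After converting to SI:
  candidate C: E = 44.60 GPa, ρ = 1829 kg/m³
  candidate R: E = 201.0 GPa, ρ = 8088 kg/m³
  candidate Y: E = 73.77 GPa, ρ = 2750 kg/m³
  candidate W: E = 208.0 GPa, ρ = 8490 kg/m³
  candidate Q: E = 193.0 GPa, ρ = 7920 kg/m³
  candidate P: E = 433.0 GPa, ρ = 3140 kg/m³
  candidate P: M = 6.63×10⁻³
  candidate C: M = 3.65×10⁻³
  candidate Y: M = 3.12×10⁻³
  candidate Q: M = 1.75×10⁻³
  candidate R: M = 1.75×10⁻³
  candidate W: M = 1.70×10⁻³
Highest index: candidate P.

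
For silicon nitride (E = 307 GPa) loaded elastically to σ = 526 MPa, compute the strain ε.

1.71×10⁻³

ε = σ/E = 526 / 307000 = 1.71×10⁻³.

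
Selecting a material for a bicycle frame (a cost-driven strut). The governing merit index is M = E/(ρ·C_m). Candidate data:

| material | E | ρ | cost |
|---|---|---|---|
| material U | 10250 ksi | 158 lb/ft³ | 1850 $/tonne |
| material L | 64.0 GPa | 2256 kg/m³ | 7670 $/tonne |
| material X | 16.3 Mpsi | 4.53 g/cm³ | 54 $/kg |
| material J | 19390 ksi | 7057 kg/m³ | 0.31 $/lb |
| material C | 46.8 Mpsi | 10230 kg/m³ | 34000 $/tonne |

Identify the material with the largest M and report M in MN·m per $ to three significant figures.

Normalizing units and computing the index:
  material U: E = 70.67 GPa, ρ = 2531 kg/m³, cost = 1.850 $/kg
  material L: E = 64.00 GPa, ρ = 2256 kg/m³, cost = 7.670 $/kg
  material X: E = 112.4 GPa, ρ = 4530 kg/m³, cost = 54.00 $/kg
  material J: E = 133.7 GPa, ρ = 7057 kg/m³, cost = 0.6834 $/kg
  material C: E = 322.7 GPa, ρ = 10230 kg/m³, cost = 34.00 $/kg
  material J: M = 27.7 MN·m per $
  material U: M = 15.1 MN·m per $
  material L: M = 3.70 MN·m per $
  material C: M = 0.928 MN·m per $
  material X: M = 0.459 MN·m per $
Material J has the largest M.

material J, M = 27.7 MN·m per $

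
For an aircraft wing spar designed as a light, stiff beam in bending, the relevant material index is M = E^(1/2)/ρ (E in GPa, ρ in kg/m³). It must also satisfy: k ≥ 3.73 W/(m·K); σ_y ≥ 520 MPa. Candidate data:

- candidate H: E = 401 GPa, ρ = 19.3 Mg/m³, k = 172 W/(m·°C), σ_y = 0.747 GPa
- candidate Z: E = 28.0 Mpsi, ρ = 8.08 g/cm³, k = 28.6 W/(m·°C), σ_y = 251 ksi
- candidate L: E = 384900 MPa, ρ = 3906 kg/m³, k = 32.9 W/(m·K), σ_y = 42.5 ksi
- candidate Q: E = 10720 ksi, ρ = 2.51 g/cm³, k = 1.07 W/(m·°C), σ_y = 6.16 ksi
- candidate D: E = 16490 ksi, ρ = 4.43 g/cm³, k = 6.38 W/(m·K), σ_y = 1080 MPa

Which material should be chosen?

Screen on constraints: k ≥ 3.73 W/(m·K); σ_y ≥ 520 MPa. Survivors: candidate H, candidate Z, candidate D.
In SI units:
  candidate H: E = 401.0 GPa, ρ = 19300 kg/m³
  candidate Z: E = 193.1 GPa, ρ = 8080 kg/m³
  candidate D: E = 113.7 GPa, ρ = 4430 kg/m³
  candidate D: M = 2.41×10⁻³
  candidate Z: M = 1.72×10⁻³
  candidate H: M = 1.04×10⁻³
Highest index: candidate D.

candidate D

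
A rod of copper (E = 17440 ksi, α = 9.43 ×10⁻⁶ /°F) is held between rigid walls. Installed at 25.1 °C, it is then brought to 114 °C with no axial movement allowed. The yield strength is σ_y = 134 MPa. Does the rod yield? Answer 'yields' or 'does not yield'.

E = 17440 ksi = 120.2 GPa.
α = 9.43×10⁻⁶/°F × 9/5 = 17.0×10⁻⁶/K.
ΔT = 88.90 K. Constrained thermal stress σ = E·α·ΔT = 120.2×10³ MPa × 17.0×10⁻⁶ × 88.90 = 181 MPa (compressive).
Compare to σ_y = 134 MPa: σ ≥ σ_y, so it yields.

yields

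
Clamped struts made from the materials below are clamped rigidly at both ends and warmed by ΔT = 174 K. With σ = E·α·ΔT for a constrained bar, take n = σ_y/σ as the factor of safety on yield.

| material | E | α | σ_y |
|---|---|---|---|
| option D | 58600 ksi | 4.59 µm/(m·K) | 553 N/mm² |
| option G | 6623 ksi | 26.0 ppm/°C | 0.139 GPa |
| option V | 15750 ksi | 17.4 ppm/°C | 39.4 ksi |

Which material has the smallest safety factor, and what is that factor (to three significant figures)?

option G, n = 0.673

With everything in SI (GPa, ×10⁻⁶/K, MPa):
  option D: E = 404.0, α = 4.59, σ_y = 553.0 → σ = 323 MPa, n = 1.71
  option G: E = 45.66, α = 26.0, σ_y = 139.0 → σ = 207 MPa, n = 0.673
  option V: E = 108.6, α = 17.4, σ_y = 271.7 → σ = 329 MPa, n = 0.826
The minimum is option G at n = 0.673.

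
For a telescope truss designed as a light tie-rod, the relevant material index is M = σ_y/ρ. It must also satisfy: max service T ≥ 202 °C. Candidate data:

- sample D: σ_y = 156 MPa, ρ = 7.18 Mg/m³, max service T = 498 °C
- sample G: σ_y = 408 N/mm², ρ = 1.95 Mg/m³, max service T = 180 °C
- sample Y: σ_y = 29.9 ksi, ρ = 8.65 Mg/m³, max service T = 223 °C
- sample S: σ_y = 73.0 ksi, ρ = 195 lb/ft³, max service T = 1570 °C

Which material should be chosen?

sample S

Screen on constraints: max service T ≥ 202 °C. Survivors: sample D, sample Y, sample S.
Convert each candidate to consistent units, then evaluate M:
  sample D: σ_y = 156.0 MPa, ρ = 7180 kg/m³
  sample Y: σ_y = 206.2 MPa, ρ = 8650 kg/m³
  sample S: σ_y = 503.3 MPa, ρ = 3124 kg/m³
  sample S: M = 161 kN·m/kg
  sample Y: M = 23.8 kN·m/kg
  sample D: M = 21.7 kN·m/kg
Sample S ranks first.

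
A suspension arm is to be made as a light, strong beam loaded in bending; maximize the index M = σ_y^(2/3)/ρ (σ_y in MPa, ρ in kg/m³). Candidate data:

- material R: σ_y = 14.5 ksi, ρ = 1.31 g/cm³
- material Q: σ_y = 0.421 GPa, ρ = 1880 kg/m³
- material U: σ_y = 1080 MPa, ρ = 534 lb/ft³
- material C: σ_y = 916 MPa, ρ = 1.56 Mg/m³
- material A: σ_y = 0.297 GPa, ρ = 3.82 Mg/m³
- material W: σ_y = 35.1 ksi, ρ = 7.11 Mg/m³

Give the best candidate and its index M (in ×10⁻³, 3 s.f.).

Normalizing units and computing the index:
  material R: σ_y = 99.97 MPa, ρ = 1310 kg/m³
  material Q: σ_y = 421.0 MPa, ρ = 1880 kg/m³
  material U: σ_y = 1080 MPa, ρ = 8554 kg/m³
  material C: σ_y = 916.0 MPa, ρ = 1560 kg/m³
  material A: σ_y = 297.0 MPa, ρ = 3820 kg/m³
  material W: σ_y = 242.0 MPa, ρ = 7110 kg/m³
  material C: M = 60.5×10⁻³
  material Q: M = 29.9×10⁻³
  material R: M = 16.4×10⁻³
  material U: M = 12.3×10⁻³
  material A: M = 11.7×10⁻³
  material W: M = 5.46×10⁻³
The maximum is for material C.

material C, M = 60.5×10⁻³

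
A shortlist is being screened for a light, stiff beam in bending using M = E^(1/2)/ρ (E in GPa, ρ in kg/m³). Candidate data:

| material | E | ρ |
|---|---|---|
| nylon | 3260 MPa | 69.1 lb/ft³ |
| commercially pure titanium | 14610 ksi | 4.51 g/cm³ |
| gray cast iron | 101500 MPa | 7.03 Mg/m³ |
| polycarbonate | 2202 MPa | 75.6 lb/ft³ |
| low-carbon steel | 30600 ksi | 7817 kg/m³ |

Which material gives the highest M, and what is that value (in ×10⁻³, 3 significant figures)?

Convert each candidate to consistent units, then evaluate M:
  nylon: E = 3.260 GPa, ρ = 1107 kg/m³
  commercially pure titanium: E = 100.7 GPa, ρ = 4510 kg/m³
  gray cast iron: E = 101.5 GPa, ρ = 7030 kg/m³
  polycarbonate: E = 2.202 GPa, ρ = 1211 kg/m³
  low-carbon steel: E = 211.0 GPa, ρ = 7817 kg/m³
  commercially pure titanium: M = 2.23×10⁻³
  low-carbon steel: M = 1.86×10⁻³
  nylon: M = 1.63×10⁻³
  gray cast iron: M = 1.43×10⁻³
  polycarbonate: M = 1.23×10⁻³
Highest index: commercially pure titanium.

commercially pure titanium, M = 2.23×10⁻³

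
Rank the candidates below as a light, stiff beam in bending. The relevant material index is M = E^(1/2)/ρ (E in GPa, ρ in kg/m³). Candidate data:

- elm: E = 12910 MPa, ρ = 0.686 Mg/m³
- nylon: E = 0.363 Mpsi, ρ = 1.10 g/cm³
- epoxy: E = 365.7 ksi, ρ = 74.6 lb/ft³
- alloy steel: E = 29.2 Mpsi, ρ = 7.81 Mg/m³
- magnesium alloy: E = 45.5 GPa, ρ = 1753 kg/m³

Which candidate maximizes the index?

elm

Convert each candidate to consistent units, then evaluate M:
  elm: E = 12.91 GPa, ρ = 686.0 kg/m³
  nylon: E = 2.503 GPa, ρ = 1100 kg/m³
  epoxy: E = 2.521 GPa, ρ = 1195 kg/m³
  alloy steel: E = 201.3 GPa, ρ = 7810 kg/m³
  magnesium alloy: E = 45.50 GPa, ρ = 1753 kg/m³
  elm: M = 5.24×10⁻³
  magnesium alloy: M = 3.85×10⁻³
  alloy steel: M = 1.82×10⁻³
  nylon: M = 1.44×10⁻³
  epoxy: M = 1.33×10⁻³
Elm has the largest M.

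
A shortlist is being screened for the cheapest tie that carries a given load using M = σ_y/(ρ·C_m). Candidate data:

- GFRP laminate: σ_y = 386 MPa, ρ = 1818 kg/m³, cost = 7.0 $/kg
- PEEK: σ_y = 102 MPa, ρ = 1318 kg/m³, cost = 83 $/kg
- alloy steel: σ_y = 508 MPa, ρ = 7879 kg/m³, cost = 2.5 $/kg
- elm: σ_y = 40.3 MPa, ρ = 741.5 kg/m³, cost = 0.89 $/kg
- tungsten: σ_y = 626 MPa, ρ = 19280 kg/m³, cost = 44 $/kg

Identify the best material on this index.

Evaluate M for each candidate:
  elm: M = 61.1 kN·m per $
  GFRP laminate: M = 30.3 kN·m per $
  alloy steel: M = 25.8 kN·m per $
  PEEK: M = 0.932 kN·m per $
  tungsten: M = 0.738 kN·m per $
Highest index: elm.

elm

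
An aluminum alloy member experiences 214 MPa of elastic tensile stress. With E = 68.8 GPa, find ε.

ε = σ/E = 214 / 68800 = 3.11×10⁻³.

3.11×10⁻³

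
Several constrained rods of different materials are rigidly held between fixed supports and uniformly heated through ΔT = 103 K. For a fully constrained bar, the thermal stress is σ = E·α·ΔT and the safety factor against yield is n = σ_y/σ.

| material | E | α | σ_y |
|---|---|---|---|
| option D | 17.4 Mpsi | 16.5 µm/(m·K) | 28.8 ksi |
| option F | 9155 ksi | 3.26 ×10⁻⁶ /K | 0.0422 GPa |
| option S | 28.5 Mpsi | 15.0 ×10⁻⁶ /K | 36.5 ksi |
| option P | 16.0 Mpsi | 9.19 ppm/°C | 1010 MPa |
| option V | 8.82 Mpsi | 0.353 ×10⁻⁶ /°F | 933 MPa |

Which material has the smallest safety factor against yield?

option S

In consistent units (E in GPa, α in ×10⁻⁶/K, σ_y in MPa):
  option D: E = 120.0, α = 16.5, σ_y = 198.6 → σ = 204 MPa, n = 0.974
  option F: E = 63.12, α = 3.26, σ_y = 42.20 → σ = 21.2 MPa, n = 1.99
  option S: E = 196.5, α = 15.0, σ_y = 251.7 → σ = 304 MPa, n = 0.829
  option P: E = 110.3, α = 9.19, σ_y = 1010 → σ = 104 MPa, n = 9.67
  option V: E = 60.81, α = 0.635, σ_y = 933.0 → σ = 3.98 MPa, n = 234
The minimum is option S at n = 0.829.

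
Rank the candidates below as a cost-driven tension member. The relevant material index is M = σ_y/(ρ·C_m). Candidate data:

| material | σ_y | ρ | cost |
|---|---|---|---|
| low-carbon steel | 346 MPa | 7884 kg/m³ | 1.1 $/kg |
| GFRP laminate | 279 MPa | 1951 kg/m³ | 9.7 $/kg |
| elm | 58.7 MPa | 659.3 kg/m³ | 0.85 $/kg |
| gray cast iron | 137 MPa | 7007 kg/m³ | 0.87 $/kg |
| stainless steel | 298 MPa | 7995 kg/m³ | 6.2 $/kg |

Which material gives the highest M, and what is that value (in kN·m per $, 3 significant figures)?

Per-candidate index values:
  elm: M = 105 kN·m per $
  low-carbon steel: M = 39.9 kN·m per $
  gray cast iron: M = 22.5 kN·m per $
  GFRP laminate: M = 14.7 kN·m per $
  stainless steel: M = 6.01 kN·m per $
Elm has the largest M.

elm, M = 105 kN·m per $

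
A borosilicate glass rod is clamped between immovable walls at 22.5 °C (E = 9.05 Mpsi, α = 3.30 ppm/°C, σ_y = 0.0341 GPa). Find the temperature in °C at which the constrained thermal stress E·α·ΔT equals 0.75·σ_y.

147 °C

E = 9.05 Mpsi = 62.40 GPa.
σ_y = 0.0341 GPa = 34.10 MPa.
E·α·ΔT = 25.57 MPa ⇒ ΔT = 25.57 / (62.40×10³ × 3.30×10⁻⁶) = 124.2 K.
T = 22.5 + 124.2 = 146.7 °C.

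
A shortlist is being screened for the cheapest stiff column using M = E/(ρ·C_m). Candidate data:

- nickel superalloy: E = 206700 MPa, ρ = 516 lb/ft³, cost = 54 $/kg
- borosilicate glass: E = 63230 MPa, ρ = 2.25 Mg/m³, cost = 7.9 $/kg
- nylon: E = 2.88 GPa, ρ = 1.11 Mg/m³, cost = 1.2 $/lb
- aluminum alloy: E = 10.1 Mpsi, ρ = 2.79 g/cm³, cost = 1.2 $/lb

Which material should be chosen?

After converting to SI:
  nickel superalloy: E = 206.7 GPa, ρ = 8266 kg/m³, cost = 54.00 $/kg
  borosilicate glass: E = 63.23 GPa, ρ = 2250 kg/m³, cost = 7.900 $/kg
  nylon: E = 2.880 GPa, ρ = 1110 kg/m³, cost = 2.646 $/kg
  aluminum alloy: E = 69.64 GPa, ρ = 2790 kg/m³, cost = 2.646 $/kg
  aluminum alloy: M = 9.43 MN·m per $
  borosilicate glass: M = 3.56 MN·m per $
  nylon: M = 0.981 MN·m per $
  nickel superalloy: M = 0.463 MN·m per $
Aluminum alloy has the largest M.

aluminum alloy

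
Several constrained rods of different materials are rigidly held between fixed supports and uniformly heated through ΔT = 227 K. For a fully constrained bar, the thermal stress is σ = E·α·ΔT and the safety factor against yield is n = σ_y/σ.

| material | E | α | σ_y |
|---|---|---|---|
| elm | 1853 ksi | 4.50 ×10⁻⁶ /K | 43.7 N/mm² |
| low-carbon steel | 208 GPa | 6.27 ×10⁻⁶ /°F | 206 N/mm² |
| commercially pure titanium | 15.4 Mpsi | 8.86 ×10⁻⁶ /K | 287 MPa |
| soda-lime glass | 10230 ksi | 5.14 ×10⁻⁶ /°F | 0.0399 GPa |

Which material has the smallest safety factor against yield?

soda-lime glass

Converting E to GPa, α to ×10⁻⁶/K, σ_y to MPa, then σ and n for each:
  elm: E = 12.78, α = 4.50, σ_y = 43.70 → σ = 13.1 MPa, n = 3.35
  low-carbon steel: E = 208.0, α = 11.3, σ_y = 206.0 → σ = 533 MPa, n = 0.387
  commercially pure titanium: E = 106.2, α = 8.86, σ_y = 287.0 → σ = 214 MPa, n = 1.34
  soda-lime glass: E = 70.53, α = 9.25, σ_y = 39.90 → σ = 148 MPa, n = 0.269
Smallest n: soda-lime glass with n = 0.269.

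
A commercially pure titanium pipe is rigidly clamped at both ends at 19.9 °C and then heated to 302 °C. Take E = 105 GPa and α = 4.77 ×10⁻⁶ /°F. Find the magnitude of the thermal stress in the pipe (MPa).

α = 4.77×10⁻⁶/°F × 9/5 = 8.59×10⁻⁶/K.
ΔT = 282.1 K. Constrained thermal stress σ = E·α·ΔT = 105.0×10³ MPa × 8.59×10⁻⁶ × 282.1 = 254 MPa (compressive).

254 MPa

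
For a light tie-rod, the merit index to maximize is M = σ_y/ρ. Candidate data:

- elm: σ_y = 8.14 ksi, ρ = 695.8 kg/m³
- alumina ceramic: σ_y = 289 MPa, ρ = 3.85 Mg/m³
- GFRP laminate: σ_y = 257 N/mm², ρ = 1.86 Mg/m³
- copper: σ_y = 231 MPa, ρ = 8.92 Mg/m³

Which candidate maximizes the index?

After converting to SI:
  elm: σ_y = 56.12 MPa, ρ = 695.8 kg/m³
  alumina ceramic: σ_y = 289.0 MPa, ρ = 3850 kg/m³
  GFRP laminate: σ_y = 257.0 MPa, ρ = 1860 kg/m³
  copper: σ_y = 231.0 MPa, ρ = 8920 kg/m³
  GFRP laminate: M = 138 kN·m/kg
  elm: M = 80.7 kN·m/kg
  alumina ceramic: M = 75.1 kN·m/kg
  copper: M = 25.9 kN·m/kg
Highest index: GFRP laminate.

GFRP laminate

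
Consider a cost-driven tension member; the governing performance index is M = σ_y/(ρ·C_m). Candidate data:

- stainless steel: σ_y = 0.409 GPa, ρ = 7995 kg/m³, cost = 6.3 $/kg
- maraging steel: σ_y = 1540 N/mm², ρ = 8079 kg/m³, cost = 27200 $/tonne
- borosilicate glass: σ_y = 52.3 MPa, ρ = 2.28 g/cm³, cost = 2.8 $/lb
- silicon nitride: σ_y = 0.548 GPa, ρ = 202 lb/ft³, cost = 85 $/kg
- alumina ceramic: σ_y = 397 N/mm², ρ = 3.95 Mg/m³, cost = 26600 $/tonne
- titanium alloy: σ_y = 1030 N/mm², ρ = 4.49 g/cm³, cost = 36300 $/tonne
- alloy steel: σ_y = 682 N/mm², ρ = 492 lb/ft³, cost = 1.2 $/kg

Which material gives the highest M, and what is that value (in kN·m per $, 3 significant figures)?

alloy steel, M = 72.1 kN·m per $

In SI units:
  stainless steel: σ_y = 409.0 MPa, ρ = 7995 kg/m³, cost = 6.300 $/kg
  maraging steel: σ_y = 1540 MPa, ρ = 8079 kg/m³, cost = 27.20 $/kg
  borosilicate glass: σ_y = 52.30 MPa, ρ = 2280 kg/m³, cost = 6.173 $/kg
  silicon nitride: σ_y = 548.0 MPa, ρ = 3236 kg/m³, cost = 85.00 $/kg
  alumina ceramic: σ_y = 397.0 MPa, ρ = 3950 kg/m³, cost = 26.60 $/kg
  titanium alloy: σ_y = 1030 MPa, ρ = 4490 kg/m³, cost = 36.30 $/kg
  alloy steel: σ_y = 682.0 MPa, ρ = 7881 kg/m³, cost = 1.200 $/kg
  alloy steel: M = 72.1 kN·m per $
  stainless steel: M = 8.12 kN·m per $
  maraging steel: M = 7.01 kN·m per $
  titanium alloy: M = 6.32 kN·m per $
  alumina ceramic: M = 3.78 kN·m per $
  borosilicate glass: M = 3.72 kN·m per $
  silicon nitride: M = 1.99 kN·m per $
The maximum is for alloy steel.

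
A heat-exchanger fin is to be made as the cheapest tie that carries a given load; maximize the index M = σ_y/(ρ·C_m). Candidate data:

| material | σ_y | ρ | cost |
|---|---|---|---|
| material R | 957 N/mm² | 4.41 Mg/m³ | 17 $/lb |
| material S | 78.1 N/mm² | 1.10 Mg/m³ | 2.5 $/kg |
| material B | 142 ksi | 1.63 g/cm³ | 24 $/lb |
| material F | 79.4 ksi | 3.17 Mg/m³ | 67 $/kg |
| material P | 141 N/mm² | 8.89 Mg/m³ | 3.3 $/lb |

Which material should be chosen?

material S

Normalizing units and computing the index:
  material R: σ_y = 957.0 MPa, ρ = 4410 kg/m³, cost = 37.48 $/kg
  material S: σ_y = 78.10 MPa, ρ = 1100 kg/m³, cost = 2.500 $/kg
  material B: σ_y = 979.1 MPa, ρ = 1630 kg/m³, cost = 52.91 $/kg
  material F: σ_y = 547.4 MPa, ρ = 3170 kg/m³, cost = 67.00 $/kg
  material P: σ_y = 141.0 MPa, ρ = 8890 kg/m³, cost = 7.275 $/kg
  material S: M = 28.4 kN·m per $
  material B: M = 11.4 kN·m per $
  material R: M = 5.79 kN·m per $
  material F: M = 2.58 kN·m per $
  material P: M = 2.18 kN·m per $
Highest index: material S.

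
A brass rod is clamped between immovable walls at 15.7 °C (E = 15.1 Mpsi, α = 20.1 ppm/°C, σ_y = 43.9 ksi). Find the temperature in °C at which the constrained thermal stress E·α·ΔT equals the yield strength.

E = 15.1 Mpsi = 104.1 GPa.
σ_y = 43.9 ksi = 302.7 MPa.
E·α·ΔT = 302.7 MPa ⇒ ΔT = 302.7 / (104.1×10³ × 20.1×10⁻⁶) = 144.6 K.
T = 15.7 + 144.6 = 160.3 °C.

160 °C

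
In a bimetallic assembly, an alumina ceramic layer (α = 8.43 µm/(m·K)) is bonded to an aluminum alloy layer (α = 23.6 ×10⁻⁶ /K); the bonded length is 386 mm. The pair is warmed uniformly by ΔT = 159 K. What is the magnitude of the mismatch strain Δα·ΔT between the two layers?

2.41×10⁻³

Δα = |8.43 − 23.6|×10⁻⁶/K = 15.2×10⁻⁶/K.
Mismatch strain = Δα·ΔT = 15.2×10⁻⁶ × 159.0 = 2.41×10⁻³.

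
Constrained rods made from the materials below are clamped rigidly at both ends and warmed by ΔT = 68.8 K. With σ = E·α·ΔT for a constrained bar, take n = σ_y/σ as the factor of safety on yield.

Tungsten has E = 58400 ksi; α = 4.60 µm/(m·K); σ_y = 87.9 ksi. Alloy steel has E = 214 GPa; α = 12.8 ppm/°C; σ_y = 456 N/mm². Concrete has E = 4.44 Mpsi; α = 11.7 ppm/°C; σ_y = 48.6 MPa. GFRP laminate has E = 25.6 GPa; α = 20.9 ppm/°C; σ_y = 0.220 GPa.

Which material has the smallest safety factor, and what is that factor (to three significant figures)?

Per material, after unit conversion:
  tungsten: E = 402.7, α = 4.60, σ_y = 606.0 → σ = 127 MPa, n = 4.76
  alloy steel: E = 214.0, α = 12.8, σ_y = 456.0 → σ = 188 MPa, n = 2.42
  concrete: E = 30.61, α = 11.7, σ_y = 48.60 → σ = 24.6 MPa, n = 1.97
  GFRP laminate: E = 25.60, α = 20.9, σ_y = 220.0 → σ = 36.8 MPa, n = 5.98
The minimum is concrete at n = 1.97.

concrete, n = 1.97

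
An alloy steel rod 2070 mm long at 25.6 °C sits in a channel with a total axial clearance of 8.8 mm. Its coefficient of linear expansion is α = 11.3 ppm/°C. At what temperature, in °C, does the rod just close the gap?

α·L₀·ΔT = 8.8 mm ⇒ ΔT = 8.8 / (11.3×10⁻⁶ × 2070.0) = 376.2 K.
T = 25.6 + 376.2 = 401.8 °C.

402 °C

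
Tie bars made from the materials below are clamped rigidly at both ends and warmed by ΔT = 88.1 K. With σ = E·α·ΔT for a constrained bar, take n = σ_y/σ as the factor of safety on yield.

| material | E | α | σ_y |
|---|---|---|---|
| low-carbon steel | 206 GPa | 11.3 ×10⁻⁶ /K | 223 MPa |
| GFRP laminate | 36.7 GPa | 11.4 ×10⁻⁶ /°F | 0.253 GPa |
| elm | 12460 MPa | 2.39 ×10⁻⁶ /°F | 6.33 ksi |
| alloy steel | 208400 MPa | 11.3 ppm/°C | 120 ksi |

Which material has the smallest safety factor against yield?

low-carbon steel

With everything in SI (GPa, ×10⁻⁶/K, MPa):
  low-carbon steel: E = 206.0, α = 11.3, σ_y = 223.0 → σ = 205 MPa, n = 1.09
  GFRP laminate: E = 36.70, α = 20.5, σ_y = 253.0 → σ = 66.3 MPa, n = 3.81
  elm: E = 12.46, α = 4.30, σ_y = 43.64 → σ = 4.72 MPa, n = 9.24
  alloy steel: E = 208.4, α = 11.3, σ_y = 827.4 → σ = 207 MPa, n = 3.99
Low-carbon steel has the lowest safety factor, n = 1.09.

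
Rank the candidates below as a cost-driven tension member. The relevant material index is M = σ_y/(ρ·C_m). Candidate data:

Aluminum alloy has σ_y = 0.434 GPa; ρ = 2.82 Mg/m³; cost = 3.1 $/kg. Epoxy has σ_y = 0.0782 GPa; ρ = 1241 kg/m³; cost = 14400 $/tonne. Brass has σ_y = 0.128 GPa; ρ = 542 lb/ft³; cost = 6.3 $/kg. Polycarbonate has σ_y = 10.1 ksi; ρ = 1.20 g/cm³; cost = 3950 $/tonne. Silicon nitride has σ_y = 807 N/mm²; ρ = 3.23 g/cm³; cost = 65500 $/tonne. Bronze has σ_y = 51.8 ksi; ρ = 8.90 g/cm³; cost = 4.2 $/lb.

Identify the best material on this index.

Convert each candidate to consistent units, then evaluate M:
  aluminum alloy: σ_y = 434.0 MPa, ρ = 2820 kg/m³, cost = 3.100 $/kg
  epoxy: σ_y = 78.20 MPa, ρ = 1241 kg/m³, cost = 14.40 $/kg
  brass: σ_y = 128.0 MPa, ρ = 8682 kg/m³, cost = 6.300 $/kg
  polycarbonate: σ_y = 69.64 MPa, ρ = 1200 kg/m³, cost = 3.950 $/kg
  silicon nitride: σ_y = 807.0 MPa, ρ = 3230 kg/m³, cost = 65.50 $/kg
  bronze: σ_y = 357.1 MPa, ρ = 8900 kg/m³, cost = 9.259 $/kg
  aluminum alloy: M = 49.6 kN·m per $
  polycarbonate: M = 14.7 kN·m per $
  epoxy: M = 4.38 kN·m per $
  bronze: M = 4.33 kN·m per $
  silicon nitride: M = 3.81 kN·m per $
  brass: M = 2.34 kN·m per $
The maximum is for aluminum alloy.

aluminum alloy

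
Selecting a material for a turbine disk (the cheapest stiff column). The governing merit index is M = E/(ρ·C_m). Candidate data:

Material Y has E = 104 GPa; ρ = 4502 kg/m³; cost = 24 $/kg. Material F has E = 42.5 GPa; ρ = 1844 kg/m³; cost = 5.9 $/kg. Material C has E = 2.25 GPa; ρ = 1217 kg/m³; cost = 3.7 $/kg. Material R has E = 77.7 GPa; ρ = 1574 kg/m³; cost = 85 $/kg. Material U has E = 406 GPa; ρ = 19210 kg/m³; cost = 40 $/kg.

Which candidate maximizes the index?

Evaluate M for each candidate:
  material F: M = 3.91 MN·m per $
  material Y: M = 0.963 MN·m per $
  material R: M = 0.581 MN·m per $
  material U: M = 0.528 MN·m per $
  material C: M = 0.500 MN·m per $
Material F ranks first.

material F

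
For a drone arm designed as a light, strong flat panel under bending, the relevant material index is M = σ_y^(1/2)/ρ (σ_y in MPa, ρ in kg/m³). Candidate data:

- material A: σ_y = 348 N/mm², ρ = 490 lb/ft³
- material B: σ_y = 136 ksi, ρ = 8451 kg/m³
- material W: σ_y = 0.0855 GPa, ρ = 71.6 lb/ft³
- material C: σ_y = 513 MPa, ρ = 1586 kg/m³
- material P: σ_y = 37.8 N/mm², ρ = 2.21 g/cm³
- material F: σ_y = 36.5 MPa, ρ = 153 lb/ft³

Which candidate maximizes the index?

material C

Normalizing units and computing the index:
  material A: σ_y = 348.0 MPa, ρ = 7849 kg/m³
  material B: σ_y = 937.7 MPa, ρ = 8451 kg/m³
  material W: σ_y = 85.50 MPa, ρ = 1147 kg/m³
  material C: σ_y = 513.0 MPa, ρ = 1586 kg/m³
  material P: σ_y = 37.80 MPa, ρ = 2210 kg/m³
  material F: σ_y = 36.50 MPa, ρ = 2451 kg/m³
  material C: M = 14.3×10⁻³
  material W: M = 8.06×10⁻³
  material B: M = 3.62×10⁻³
  material P: M = 2.78×10⁻³
  material F: M = 2.47×10⁻³
  material A: M = 2.38×10⁻³
Material C ranks first.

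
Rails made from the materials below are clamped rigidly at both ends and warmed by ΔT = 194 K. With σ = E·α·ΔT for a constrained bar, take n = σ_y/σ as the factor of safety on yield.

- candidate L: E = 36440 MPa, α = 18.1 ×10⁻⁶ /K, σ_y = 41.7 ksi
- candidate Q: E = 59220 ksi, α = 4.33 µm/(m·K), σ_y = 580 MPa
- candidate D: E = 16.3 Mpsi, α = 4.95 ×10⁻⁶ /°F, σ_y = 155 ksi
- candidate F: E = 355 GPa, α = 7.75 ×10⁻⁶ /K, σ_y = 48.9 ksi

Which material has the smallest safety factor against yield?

candidate F

With everything in SI (GPa, ×10⁻⁶/K, MPa):
  candidate L: E = 36.44, α = 18.1, σ_y = 287.5 → σ = 128 MPa, n = 2.25
  candidate Q: E = 408.3, α = 4.33, σ_y = 580.0 → σ = 343 MPa, n = 1.69
  candidate D: E = 112.4, α = 8.91, σ_y = 1069 → σ = 194 MPa, n = 5.50
  candidate F: E = 355.0, α = 7.75, σ_y = 337.2 → σ = 534 MPa, n = 0.632
Candidate F has the lowest safety factor, n = 0.632.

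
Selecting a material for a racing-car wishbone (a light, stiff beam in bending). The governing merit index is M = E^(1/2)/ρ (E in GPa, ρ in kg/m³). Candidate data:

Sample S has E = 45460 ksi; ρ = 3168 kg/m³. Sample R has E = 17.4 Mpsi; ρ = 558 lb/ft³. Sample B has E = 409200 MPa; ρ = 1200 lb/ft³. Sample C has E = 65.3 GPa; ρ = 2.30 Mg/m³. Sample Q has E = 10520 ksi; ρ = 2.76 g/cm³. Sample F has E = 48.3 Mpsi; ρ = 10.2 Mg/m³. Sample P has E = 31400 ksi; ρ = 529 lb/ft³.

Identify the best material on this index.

sample S

Putting every candidate on a common basis:
  sample S: E = 313.4 GPa, ρ = 3168 kg/m³
  sample R: E = 120.0 GPa, ρ = 8938 kg/m³
  sample B: E = 409.2 GPa, ρ = 19220 kg/m³
  sample C: E = 65.30 GPa, ρ = 2300 kg/m³
  sample Q: E = 72.53 GPa, ρ = 2760 kg/m³
  sample F: E = 333.0 GPa, ρ = 10200 kg/m³
  sample P: E = 216.5 GPa, ρ = 8474 kg/m³
  sample S: M = 5.59×10⁻³
  sample C: M = 3.51×10⁻³
  sample Q: M = 3.09×10⁻³
  sample F: M = 1.79×10⁻³
  sample P: M = 1.74×10⁻³
  sample R: M = 1.23×10⁻³
  sample B: M = 1.05×10⁻³
The maximum is for sample S.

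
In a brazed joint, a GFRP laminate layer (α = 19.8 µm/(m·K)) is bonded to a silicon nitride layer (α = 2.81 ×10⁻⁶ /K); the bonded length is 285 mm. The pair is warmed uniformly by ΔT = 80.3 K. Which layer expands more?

α(GFRP laminate) = 19.8×10⁻⁶/K vs α(silicon nitride) = 2.81×10⁻⁶/K.
Higher α expands more for the same ΔT: GFRP laminate.

GFRP laminate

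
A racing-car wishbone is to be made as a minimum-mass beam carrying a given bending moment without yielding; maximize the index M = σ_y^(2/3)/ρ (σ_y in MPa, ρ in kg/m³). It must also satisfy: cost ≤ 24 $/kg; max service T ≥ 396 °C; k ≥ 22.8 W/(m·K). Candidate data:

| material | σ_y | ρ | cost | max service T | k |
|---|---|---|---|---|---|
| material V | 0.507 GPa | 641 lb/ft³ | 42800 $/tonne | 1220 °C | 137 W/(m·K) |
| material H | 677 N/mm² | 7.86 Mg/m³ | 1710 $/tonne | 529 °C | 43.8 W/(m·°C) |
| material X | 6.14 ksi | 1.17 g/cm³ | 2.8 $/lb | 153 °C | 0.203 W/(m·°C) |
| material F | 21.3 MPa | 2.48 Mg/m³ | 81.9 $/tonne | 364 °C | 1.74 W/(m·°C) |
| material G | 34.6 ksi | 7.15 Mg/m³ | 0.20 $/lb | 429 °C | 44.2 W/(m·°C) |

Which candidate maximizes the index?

material H

Screen on constraints: cost ≤ 24 $/kg; max service T ≥ 396 °C; k ≥ 22.8 W/(m·K). Survivors: material H, material G.
In SI units:
  material H: σ_y = 677.0 MPa, ρ = 7860 kg/m³
  material G: σ_y = 238.6 MPa, ρ = 7150 kg/m³
  material H: M = 9.81×10⁻³
  material G: M = 5.38×10⁻³
The maximum is for material H.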